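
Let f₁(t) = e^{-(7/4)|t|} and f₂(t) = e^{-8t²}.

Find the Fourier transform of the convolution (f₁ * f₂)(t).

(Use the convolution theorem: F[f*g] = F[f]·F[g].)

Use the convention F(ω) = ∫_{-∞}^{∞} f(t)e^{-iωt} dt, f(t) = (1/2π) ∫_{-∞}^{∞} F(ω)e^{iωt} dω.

F[f₁*f₂](ω) = \frac{14 \sqrt{2} \sqrt{\pi} e^{- \frac{\omega^{2}}{32}}}{16 \omega^{2} + 49}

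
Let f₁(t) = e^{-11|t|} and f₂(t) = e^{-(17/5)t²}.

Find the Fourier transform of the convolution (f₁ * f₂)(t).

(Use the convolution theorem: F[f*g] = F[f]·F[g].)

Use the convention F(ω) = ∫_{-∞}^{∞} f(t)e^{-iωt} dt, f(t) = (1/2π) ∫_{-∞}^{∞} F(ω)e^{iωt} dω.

F[f₁*f₂](ω) = \frac{22 \sqrt{85} \sqrt{\pi} e^{- \frac{5 \omega^{2}}{68}}}{17 \left(\omega^{2} + 121\right)}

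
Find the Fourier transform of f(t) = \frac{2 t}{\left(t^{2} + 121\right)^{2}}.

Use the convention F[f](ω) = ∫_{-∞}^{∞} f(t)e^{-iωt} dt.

F(ω) = - \frac{i \pi \omega e^{- 11 \left|{\omega}\right|}}{11}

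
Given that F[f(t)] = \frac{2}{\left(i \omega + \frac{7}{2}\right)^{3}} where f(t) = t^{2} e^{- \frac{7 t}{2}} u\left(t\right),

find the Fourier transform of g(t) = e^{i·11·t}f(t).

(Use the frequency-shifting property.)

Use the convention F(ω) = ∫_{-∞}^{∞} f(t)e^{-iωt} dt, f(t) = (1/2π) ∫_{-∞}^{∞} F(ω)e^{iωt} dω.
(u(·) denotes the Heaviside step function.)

F[g](ω) = \frac{16}{\left(2 i \left(\omega - 11\right) + 7\right)^{3}}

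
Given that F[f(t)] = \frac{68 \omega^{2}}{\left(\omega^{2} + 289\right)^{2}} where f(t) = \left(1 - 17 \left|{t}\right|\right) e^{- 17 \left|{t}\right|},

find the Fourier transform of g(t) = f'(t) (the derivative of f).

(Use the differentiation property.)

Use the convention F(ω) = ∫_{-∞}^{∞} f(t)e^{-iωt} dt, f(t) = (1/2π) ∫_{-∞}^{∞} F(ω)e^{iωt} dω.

F[g](ω) = \frac{68 i \omega^{3}}{\left(\omega^{2} + 289\right)^{2}}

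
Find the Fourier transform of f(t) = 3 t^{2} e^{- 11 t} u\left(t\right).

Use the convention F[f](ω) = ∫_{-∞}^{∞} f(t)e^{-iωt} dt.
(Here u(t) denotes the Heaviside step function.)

F(ω) = \frac{6}{\left(i \omega + 11\right)^{3}}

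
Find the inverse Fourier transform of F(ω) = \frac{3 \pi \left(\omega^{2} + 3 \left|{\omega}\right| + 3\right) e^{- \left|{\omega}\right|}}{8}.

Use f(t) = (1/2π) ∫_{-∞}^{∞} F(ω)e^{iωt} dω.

f(t) = \frac{3}{\left(t^{2} + 1\right)^{3}}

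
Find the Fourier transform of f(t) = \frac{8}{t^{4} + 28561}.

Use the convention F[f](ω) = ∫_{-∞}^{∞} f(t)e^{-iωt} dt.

F(ω) = \frac{8 \pi e^{- \frac{13 \sqrt{2} \left|{\omega}\right|}{2}} \sin{\left(\frac{13 \sqrt{2} \left|{\omega}\right|}{2} + \frac{\pi}{4} \right)}}{2197}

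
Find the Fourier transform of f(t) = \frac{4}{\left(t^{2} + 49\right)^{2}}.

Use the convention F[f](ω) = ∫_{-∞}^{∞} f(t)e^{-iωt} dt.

F(ω) = \frac{2 \pi \left(7 \left|{\omega}\right| + 1\right) e^{- 7 \left|{\omega}\right|}}{343}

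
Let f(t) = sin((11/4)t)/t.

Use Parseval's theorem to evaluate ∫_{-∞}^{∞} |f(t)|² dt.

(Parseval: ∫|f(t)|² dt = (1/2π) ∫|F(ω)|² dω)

∫|f(t)|² dt = \frac{11 \pi}{4}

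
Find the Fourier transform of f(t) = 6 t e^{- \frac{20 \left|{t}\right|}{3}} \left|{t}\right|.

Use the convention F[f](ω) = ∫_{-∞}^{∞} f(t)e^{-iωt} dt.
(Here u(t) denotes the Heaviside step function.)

F(ω) = \frac{5832 i \omega \left(3 \omega^{2} - 400\right)}{\left(9 \omega^{2} + 400\right)^{3}}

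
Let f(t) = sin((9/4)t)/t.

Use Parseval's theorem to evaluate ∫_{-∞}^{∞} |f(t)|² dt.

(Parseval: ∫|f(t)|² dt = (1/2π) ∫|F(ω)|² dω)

∫|f(t)|² dt = \frac{9 \pi}{4}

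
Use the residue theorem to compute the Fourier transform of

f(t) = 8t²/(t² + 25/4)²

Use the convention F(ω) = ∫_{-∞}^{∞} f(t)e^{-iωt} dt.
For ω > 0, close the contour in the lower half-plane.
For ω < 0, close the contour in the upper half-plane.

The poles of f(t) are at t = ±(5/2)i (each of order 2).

Let g(z) = f(z)e^{-iωz}; for large |z| the factor e^{-iωz} decays in the lower half-plane when ω > 0 and in the upper half-plane when ω < 0.

Case ω > 0 (lower half-plane, clockwise contour ⇒ F(ω) = -2πi·ΣRes):
  Res_{z = - \frac{5 i}{2}} g(z) = i \left(\frac{4}{5} - 2 \omega\right) e^{- \frac{5 \omega}{2}} (pole of order 2)
  F(ω) = -2πi·ΣRes = \frac{4 \pi \left(2 - 5 \omega\right) e^{- \frac{5 \omega}{2}}}{5}

Case ω < 0 (upper half-plane, counterclockwise contour ⇒ F(ω) = +2πi·ΣRes):
  Res_{z = \frac{5 i}{2}} g(z) = i \left(- 2 \omega - \frac{4}{5}\right) e^{\frac{5 \omega}{2}} (pole of order 2)
  F(ω) = 2πi·ΣRes = \frac{4 \pi \left(5 \omega + 2\right) e^{\frac{5 \omega}{2}}}{5}

Both cases combine into a single formula in |ω|:

F(ω) = \frac{4 \pi \left(2 - 5 \left|{\omega}\right|\right) e^{- \frac{5 \left|{\omega}\right|}{2}}}{5}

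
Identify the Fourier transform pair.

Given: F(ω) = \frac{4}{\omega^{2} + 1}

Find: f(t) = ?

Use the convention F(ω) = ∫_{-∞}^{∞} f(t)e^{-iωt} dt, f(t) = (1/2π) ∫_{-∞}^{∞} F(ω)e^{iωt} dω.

f(t) = 2 e^{- \left|{t}\right|}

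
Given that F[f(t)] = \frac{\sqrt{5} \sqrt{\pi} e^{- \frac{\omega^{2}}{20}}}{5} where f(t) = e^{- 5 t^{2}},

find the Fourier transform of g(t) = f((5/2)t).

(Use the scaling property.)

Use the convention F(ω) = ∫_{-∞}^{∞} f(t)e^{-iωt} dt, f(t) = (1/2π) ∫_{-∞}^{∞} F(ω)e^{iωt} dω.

F[g](ω) = \frac{2 \sqrt{5} \sqrt{\pi} e^{- \frac{\omega^{2}}{125}}}{25}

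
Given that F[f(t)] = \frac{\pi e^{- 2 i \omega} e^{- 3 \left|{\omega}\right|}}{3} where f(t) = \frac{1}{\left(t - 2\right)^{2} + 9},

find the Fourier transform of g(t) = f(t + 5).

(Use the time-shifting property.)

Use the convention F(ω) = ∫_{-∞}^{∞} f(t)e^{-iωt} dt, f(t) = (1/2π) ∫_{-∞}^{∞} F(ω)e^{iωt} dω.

F[g](ω) = \frac{\pi e^{3 i \omega - 3 \left|{\omega}\right|}}{3}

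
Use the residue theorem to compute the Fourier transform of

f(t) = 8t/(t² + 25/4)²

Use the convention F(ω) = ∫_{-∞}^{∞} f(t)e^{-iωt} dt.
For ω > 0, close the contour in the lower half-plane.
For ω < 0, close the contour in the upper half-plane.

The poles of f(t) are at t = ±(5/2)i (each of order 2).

Let g(z) = f(z)e^{-iωz}; for large |z| the factor e^{-iωz} decays in the lower half-plane when ω > 0 and in the upper half-plane when ω < 0.

Case ω > 0 (lower half-plane, clockwise contour ⇒ F(ω) = -2πi·ΣRes):
  Res_{z = - \frac{5 i}{2}} g(z) = \frac{4 \omega e^{- \frac{5 \omega}{2}}}{5} (pole of order 2)
  F(ω) = -2πi·ΣRes = - \frac{8 i \pi \omega e^{- \frac{5 \omega}{2}}}{5}

Case ω < 0 (upper half-plane, counterclockwise contour ⇒ F(ω) = +2πi·ΣRes):
  Res_{z = \frac{5 i}{2}} g(z) = - \frac{4 \omega e^{\frac{5 \omega}{2}}}{5} (pole of order 2)
  F(ω) = 2πi·ΣRes = - \frac{8 i \pi \omega e^{\frac{5 \omega}{2}}}{5}

Both cases combine into a single formula in |ω|:

F(ω) = - \frac{8 i \pi \omega e^{- \frac{5 \left|{\omega}\right|}{2}}}{5}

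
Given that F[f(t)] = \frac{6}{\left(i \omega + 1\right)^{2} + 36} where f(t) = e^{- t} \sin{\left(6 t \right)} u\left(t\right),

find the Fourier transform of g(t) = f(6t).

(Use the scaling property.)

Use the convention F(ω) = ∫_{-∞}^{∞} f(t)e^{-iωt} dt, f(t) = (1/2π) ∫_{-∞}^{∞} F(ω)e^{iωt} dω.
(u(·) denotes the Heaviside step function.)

F[g](ω) = \frac{36}{\left(i \omega + 6\right)^{2} + 1296}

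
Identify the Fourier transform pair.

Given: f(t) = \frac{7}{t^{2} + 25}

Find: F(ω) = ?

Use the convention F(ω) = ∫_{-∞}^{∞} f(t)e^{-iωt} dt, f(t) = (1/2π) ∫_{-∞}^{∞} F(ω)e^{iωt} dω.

F(ω) = \frac{7 \pi e^{- 5 \left|{\omega}\right|}}{5}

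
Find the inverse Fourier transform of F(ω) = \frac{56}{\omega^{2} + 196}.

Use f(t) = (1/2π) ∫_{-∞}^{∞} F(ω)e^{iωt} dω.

f(t) = 2 e^{- 14 \left|{t}\right|}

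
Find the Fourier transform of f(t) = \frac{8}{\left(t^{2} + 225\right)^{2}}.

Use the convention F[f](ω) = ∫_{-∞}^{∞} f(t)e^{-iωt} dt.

F(ω) = \frac{4 \pi \left(15 \left|{\omega}\right| + 1\right) e^{- 15 \left|{\omega}\right|}}{3375}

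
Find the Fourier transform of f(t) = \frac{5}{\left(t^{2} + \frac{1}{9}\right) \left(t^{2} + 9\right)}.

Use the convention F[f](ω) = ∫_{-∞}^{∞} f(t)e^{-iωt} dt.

F(ω) = - \frac{3 \pi e^{- 3 \left|{\omega}\right|}}{16} + \frac{27 \pi e^{- \frac{\left|{\omega}\right|}{3}}}{16}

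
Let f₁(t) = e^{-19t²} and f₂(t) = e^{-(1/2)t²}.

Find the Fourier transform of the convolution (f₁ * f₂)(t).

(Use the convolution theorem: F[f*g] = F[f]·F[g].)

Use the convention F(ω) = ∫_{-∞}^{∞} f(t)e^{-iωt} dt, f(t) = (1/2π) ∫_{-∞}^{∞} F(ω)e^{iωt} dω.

F[f₁*f₂](ω) = \frac{\sqrt{38} \pi e^{- \frac{39 \omega^{2}}{76}}}{19}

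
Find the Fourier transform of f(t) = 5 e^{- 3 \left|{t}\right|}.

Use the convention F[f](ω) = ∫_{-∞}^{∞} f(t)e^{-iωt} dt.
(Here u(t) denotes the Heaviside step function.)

F(ω) = \frac{30}{\omega^{2} + 9}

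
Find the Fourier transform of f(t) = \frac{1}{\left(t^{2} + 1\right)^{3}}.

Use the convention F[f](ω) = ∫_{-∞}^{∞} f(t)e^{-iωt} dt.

F(ω) = \frac{\pi \left(\omega^{2} + 3 \left|{\omega}\right| + 3\right) e^{- \left|{\omega}\right|}}{8}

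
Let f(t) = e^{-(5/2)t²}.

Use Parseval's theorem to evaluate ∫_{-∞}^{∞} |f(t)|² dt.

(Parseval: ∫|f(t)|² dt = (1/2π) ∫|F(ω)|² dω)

∫|f(t)|² dt = \frac{\sqrt{5} \sqrt{\pi}}{5}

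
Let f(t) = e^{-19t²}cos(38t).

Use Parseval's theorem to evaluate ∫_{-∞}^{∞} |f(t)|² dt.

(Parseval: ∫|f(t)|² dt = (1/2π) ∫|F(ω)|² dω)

∫|f(t)|² dt = \frac{\sqrt{38} \sqrt{\pi} \left(1 + e^{38}\right)}{76 e^{38}}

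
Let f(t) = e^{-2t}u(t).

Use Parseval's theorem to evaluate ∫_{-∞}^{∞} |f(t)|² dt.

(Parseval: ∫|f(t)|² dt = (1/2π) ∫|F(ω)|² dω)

∫|f(t)|² dt = \frac{1}{4}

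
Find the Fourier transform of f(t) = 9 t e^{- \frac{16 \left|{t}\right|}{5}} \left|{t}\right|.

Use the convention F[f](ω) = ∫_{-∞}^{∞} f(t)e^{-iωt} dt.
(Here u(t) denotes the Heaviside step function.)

F(ω) = \frac{22500 i \omega \left(25 \omega^{2} - 768\right)}{\left(25 \omega^{2} + 256\right)^{3}}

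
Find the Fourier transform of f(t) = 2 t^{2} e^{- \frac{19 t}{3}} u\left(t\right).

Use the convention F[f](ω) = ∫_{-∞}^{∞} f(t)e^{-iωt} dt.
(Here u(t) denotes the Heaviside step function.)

F(ω) = \frac{108}{\left(3 i \omega + 19\right)^{3}}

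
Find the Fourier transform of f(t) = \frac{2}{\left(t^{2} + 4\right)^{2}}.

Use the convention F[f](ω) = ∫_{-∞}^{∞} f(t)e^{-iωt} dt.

F(ω) = \frac{\pi \left(2 \left|{\omega}\right| + 1\right) e^{- 2 \left|{\omega}\right|}}{8}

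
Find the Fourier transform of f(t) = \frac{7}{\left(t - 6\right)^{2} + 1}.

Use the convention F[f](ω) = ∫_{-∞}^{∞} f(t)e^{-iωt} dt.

F(ω) = 7 \pi e^{- 6 i \omega - \left|{\omega}\right|}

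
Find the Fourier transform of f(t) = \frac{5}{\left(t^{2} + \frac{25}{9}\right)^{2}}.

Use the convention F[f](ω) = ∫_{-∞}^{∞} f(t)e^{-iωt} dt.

F(ω) = \frac{9 \pi \left(5 \left|{\omega}\right| + 3\right) e^{- \frac{5 \left|{\omega}\right|}{3}}}{50}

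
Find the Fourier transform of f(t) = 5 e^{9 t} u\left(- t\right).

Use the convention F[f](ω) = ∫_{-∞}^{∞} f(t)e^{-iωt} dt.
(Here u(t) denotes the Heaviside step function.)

F(ω) = - \frac{5}{i \omega - 9}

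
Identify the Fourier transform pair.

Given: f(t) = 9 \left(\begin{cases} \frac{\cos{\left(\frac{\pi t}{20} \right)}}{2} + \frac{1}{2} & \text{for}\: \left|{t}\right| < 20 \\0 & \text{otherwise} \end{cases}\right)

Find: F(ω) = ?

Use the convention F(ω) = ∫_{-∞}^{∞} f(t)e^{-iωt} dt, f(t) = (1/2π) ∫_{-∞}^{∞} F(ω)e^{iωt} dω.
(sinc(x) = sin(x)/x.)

F(ω) = - \frac{180 \pi^{2} \operatorname{sinc}{\left(20 \omega \right)}}{400 \omega^{2} - \pi^{2}}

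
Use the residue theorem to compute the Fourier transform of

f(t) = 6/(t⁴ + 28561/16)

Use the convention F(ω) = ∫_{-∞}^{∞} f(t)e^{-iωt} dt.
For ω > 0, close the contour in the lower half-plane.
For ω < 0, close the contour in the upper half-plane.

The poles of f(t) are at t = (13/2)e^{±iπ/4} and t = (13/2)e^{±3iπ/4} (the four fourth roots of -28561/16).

Let g(z) = f(z)e^{-iωz}; for large |z| the factor e^{-iωz} decays in the lower half-plane when ω > 0 and in the upper half-plane when ω < 0.

Case ω > 0 (lower half-plane, clockwise contour ⇒ F(ω) = -2πi·ΣRes):
  Res_{z = - \frac{13 \sqrt{2}}{4} - \frac{13 \sqrt{2} i}{4}} g(z) = \frac{6 \sqrt{2} \left(1 + i\right) e^{\frac{13 \sqrt{2} \omega \left(-1 + i\right)}{4}}}{2197}
  Res_{z = \frac{13 \sqrt{2}}{4} - \frac{13 \sqrt{2} i}{4}} g(z) = \frac{6 \sqrt{2} \left(-1 + i\right) e^{- \frac{13 \sqrt{2} \omega \left(1 + i\right)}{4}}}{2197}
  F(ω) = -2πi·ΣRes = \frac{12 \sqrt{2} \pi \left(\left(1 - i\right) e^{\frac{13 \sqrt{2} i \omega}{2}} + 1 + i\right) e^{- \frac{13 \sqrt{2} \omega \left(1 + i\right)}{4}}}{2197} = \frac{48 \pi e^{- \frac{13 \sqrt{2} \omega}{4}} \sin{\left(\frac{13 \sqrt{2} \omega}{4} + \frac{\pi}{4} \right)}}{2197}

Case ω < 0 (upper half-plane, counterclockwise contour ⇒ F(ω) = +2πi·ΣRes):
  Res_{z = \frac{13 \sqrt{2}}{4} + \frac{13 \sqrt{2} i}{4}} g(z) = - \frac{6 \sqrt{2} \left(1 + i\right) e^{\frac{13 \sqrt{2} \omega \left(1 - i\right)}{4}}}{2197}
  Res_{z = - \frac{13 \sqrt{2}}{4} + \frac{13 \sqrt{2} i}{4}} g(z) = \frac{6 \sqrt{2} \left(1 - i\right) e^{\frac{13 \sqrt{2} \omega \left(1 + i\right)}{4}}}{2197}
  F(ω) = 2πi·ΣRes = - \frac{12 \sqrt{2} i \pi \left(\left(1 + i\right) e^{\frac{13 \sqrt{2} \omega \left(1 - i\right)}{4}} - \left(1 - i\right) e^{\frac{13 \sqrt{2} \omega \left(1 + i\right)}{4}}\right)}{2197} = \frac{48 \pi e^{\frac{13 \sqrt{2} \omega}{4}} \cos{\left(\frac{13 \sqrt{2} \omega}{4} + \frac{\pi}{4} \right)}}{2197}

Both cases combine into a single formula in |ω|:

F(ω) = \frac{48 \pi e^{- \frac{13 \sqrt{2} \left|{\omega}\right|}{4}} \sin{\left(\frac{13 \sqrt{2} \left|{\omega}\right|}{4} + \frac{\pi}{4} \right)}}{2197}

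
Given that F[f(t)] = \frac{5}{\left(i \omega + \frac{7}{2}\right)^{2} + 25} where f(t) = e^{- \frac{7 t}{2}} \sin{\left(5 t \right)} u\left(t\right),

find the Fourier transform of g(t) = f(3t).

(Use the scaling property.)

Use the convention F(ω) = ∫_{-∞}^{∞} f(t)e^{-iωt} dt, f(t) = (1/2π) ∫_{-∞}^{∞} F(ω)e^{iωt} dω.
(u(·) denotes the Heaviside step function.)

F[g](ω) = \frac{60}{\left(2 i \omega + 21\right)^{2} + 900}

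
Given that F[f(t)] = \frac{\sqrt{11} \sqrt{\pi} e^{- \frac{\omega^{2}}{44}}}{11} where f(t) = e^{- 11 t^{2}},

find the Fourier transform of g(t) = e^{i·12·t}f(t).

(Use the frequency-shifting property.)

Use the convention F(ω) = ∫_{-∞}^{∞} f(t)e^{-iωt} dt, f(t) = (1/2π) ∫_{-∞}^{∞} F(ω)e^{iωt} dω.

F[g](ω) = \frac{\sqrt{11} \sqrt{\pi} e^{- \frac{\left(\omega - 12\right)^{2}}{44}}}{11}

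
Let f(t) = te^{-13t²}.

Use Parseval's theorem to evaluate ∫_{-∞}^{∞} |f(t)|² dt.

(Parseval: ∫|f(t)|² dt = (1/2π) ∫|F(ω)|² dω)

∫|f(t)|² dt = \frac{\sqrt{26} \sqrt{\pi}}{1352}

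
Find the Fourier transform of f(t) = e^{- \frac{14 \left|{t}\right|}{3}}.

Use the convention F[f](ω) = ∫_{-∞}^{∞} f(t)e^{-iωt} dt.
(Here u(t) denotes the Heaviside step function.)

F(ω) = \frac{84}{9 \omega^{2} + 196}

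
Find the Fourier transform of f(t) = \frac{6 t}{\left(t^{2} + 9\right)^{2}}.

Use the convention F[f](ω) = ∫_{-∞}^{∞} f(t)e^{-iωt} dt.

F(ω) = - i \pi \omega e^{- 3 \left|{\omega}\right|}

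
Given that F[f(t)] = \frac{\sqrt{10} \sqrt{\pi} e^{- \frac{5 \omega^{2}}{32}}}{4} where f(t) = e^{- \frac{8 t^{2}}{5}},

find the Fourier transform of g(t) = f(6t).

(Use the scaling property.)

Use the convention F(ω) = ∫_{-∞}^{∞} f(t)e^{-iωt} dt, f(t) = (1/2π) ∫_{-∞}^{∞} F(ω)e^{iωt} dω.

F[g](ω) = \frac{\sqrt{10} \sqrt{\pi} e^{- \frac{5 \omega^{2}}{1152}}}{24}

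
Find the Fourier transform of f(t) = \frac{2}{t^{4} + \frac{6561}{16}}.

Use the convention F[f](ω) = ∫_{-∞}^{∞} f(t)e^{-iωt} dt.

F(ω) = \frac{16 \pi e^{- \frac{9 \sqrt{2} \left|{\omega}\right|}{4}} \sin{\left(\frac{9 \sqrt{2} \left|{\omega}\right|}{4} + \frac{\pi}{4} \right)}}{729}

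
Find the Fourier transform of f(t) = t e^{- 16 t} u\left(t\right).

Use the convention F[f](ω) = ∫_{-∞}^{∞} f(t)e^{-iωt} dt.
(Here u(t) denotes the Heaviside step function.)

F(ω) = \frac{1}{\left(i \omega + 16\right)^{2}}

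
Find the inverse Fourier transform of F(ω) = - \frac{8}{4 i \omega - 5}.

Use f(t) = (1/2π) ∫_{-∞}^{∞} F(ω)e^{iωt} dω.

f(t) = 2 e^{\frac{5 t}{4}} u\left(- t\right)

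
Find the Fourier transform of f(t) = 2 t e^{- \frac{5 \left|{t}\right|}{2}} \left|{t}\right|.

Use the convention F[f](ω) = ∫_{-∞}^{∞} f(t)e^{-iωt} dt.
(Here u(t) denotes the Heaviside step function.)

F(ω) = \frac{128 i \omega \left(4 \omega^{2} - 75\right)}{\left(4 \omega^{2} + 25\right)^{3}}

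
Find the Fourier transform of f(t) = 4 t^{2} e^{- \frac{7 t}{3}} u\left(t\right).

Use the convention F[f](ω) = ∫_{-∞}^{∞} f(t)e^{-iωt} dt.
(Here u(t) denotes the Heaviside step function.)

F(ω) = \frac{216}{\left(3 i \omega + 7\right)^{3}}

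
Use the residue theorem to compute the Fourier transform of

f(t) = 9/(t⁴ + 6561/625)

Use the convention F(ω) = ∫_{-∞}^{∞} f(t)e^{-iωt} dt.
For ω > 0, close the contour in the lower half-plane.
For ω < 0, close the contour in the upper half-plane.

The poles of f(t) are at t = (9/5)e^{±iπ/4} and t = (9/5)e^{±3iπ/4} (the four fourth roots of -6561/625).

Let g(z) = f(z)e^{-iωz}; for large |z| the factor e^{-iωz} decays in the lower half-plane when ω > 0 and in the upper half-plane when ω < 0.

Case ω > 0 (lower half-plane, clockwise contour ⇒ F(ω) = -2πi·ΣRes):
  Res_{z = - \frac{9 \sqrt{2}}{10} - \frac{9 \sqrt{2} i}{10}} g(z) = \frac{125 \sqrt{2} i \left(1 - i\right) e^{\frac{9 \sqrt{2} \omega \left(-1 + i\right)}{10}}}{648}
  Res_{z = \frac{9 \sqrt{2}}{10} - \frac{9 \sqrt{2} i}{10}} g(z) = \frac{125 \sqrt{2} i \left(1 + i\right) e^{- \frac{9 \sqrt{2} \omega \left(1 + i\right)}{10}}}{648}
  F(ω) = -2πi·ΣRes = \frac{125 \sqrt{2} \pi \left(1 - i\right) \left(e^{\frac{9 \sqrt{2} i \omega}{5}} + i\right) e^{- \frac{9 \sqrt{2} \omega \left(1 + i\right)}{10}}}{324} = \frac{125 \pi e^{- \frac{9 \sqrt{2} \omega}{10}} \sin{\left(\frac{9 \sqrt{2} \omega}{10} + \frac{\pi}{4} \right)}}{81}

Case ω < 0 (upper half-plane, counterclockwise contour ⇒ F(ω) = +2πi·ΣRes):
  Res_{z = \frac{9 \sqrt{2}}{10} + \frac{9 \sqrt{2} i}{10}} g(z) = \frac{125 \sqrt{2} i \left(-1 + i\right) e^{\frac{9 \sqrt{2} \omega \left(1 - i\right)}{10}}}{648}
  Res_{z = - \frac{9 \sqrt{2}}{10} + \frac{9 \sqrt{2} i}{10}} g(z) = \frac{125 \sqrt{2} \left(1 - i\right) e^{\frac{9 \sqrt{2} \omega \left(1 + i\right)}{10}}}{648}
  F(ω) = 2πi·ΣRes = - \frac{125 \sqrt{2} i \pi \left(i \left(1 - i\right) e^{\frac{9 \sqrt{2} \omega \left(1 - i\right)}{10}} - \left(1 - i\right) e^{\frac{9 \sqrt{2} \omega \left(1 + i\right)}{10}}\right)}{324} = \frac{125 \pi e^{\frac{9 \sqrt{2} \omega}{10}} \cos{\left(\frac{9 \sqrt{2} \omega}{10} + \frac{\pi}{4} \right)}}{81}

Both cases combine into a single formula in |ω|:

F(ω) = \frac{125 \pi e^{- \frac{9 \sqrt{2} \left|{\omega}\right|}{10}} \sin{\left(\frac{9 \sqrt{2} \left|{\omega}\right|}{10} + \frac{\pi}{4} \right)}}{81}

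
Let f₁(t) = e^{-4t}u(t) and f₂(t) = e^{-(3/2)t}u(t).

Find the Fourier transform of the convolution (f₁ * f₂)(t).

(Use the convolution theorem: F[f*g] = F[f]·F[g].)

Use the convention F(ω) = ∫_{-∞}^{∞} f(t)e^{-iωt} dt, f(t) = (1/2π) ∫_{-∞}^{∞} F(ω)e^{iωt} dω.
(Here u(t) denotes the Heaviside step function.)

F[f₁*f₂](ω) = \frac{2}{\left(i \omega + 4\right) \left(2 i \omega + 3\right)}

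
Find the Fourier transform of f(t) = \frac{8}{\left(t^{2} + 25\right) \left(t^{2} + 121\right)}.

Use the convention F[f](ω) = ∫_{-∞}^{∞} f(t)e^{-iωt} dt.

F(ω) = \frac{\pi \left(11 e^{6 \left|{\omega}\right|} - 5\right) e^{- 11 \left|{\omega}\right|}}{660}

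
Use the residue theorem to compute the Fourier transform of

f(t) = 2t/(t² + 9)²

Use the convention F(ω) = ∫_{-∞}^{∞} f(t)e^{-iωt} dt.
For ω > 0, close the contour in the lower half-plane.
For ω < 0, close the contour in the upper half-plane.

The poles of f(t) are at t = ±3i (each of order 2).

Let g(z) = f(z)e^{-iωz}; for large |z| the factor e^{-iωz} decays in the lower half-plane when ω > 0 and in the upper half-plane when ω < 0.

Case ω > 0 (lower half-plane, clockwise contour ⇒ F(ω) = -2πi·ΣRes):
  Res_{z = - 3 i} g(z) = \frac{\omega e^{- 3 \omega}}{6} (pole of order 2)
  F(ω) = -2πi·ΣRes = - \frac{i \pi \omega e^{- 3 \omega}}{3}

Case ω < 0 (upper half-plane, counterclockwise contour ⇒ F(ω) = +2πi·ΣRes):
  Res_{z = 3 i} g(z) = - \frac{\omega e^{3 \omega}}{6} (pole of order 2)
  F(ω) = 2πi·ΣRes = - \frac{i \pi \omega e^{3 \omega}}{3}

Both cases combine into a single formula in |ω|:

F(ω) = - \frac{i \pi \omega e^{- 3 \left|{\omega}\right|}}{3}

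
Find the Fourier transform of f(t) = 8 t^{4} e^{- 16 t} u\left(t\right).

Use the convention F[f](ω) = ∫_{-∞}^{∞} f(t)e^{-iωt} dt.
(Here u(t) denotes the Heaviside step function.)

F(ω) = \frac{192}{\left(i \omega + 16\right)^{5}}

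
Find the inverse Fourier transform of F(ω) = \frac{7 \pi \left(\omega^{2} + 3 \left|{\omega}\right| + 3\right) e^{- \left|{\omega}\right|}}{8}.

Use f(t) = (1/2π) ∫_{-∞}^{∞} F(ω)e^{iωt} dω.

f(t) = \frac{7}{\left(t^{2} + 1\right)^{3}}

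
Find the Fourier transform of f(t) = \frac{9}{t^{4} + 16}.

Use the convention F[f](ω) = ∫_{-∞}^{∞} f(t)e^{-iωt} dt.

F(ω) = \frac{9 \pi e^{- \sqrt{2} \left|{\omega}\right|} \sin{\left(\sqrt{2} \left|{\omega}\right| + \frac{\pi}{4} \right)}}{8}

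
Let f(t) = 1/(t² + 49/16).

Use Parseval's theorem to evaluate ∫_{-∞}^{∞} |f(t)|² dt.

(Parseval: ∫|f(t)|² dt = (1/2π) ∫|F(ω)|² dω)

∫|f(t)|² dt = \frac{32 \pi}{343}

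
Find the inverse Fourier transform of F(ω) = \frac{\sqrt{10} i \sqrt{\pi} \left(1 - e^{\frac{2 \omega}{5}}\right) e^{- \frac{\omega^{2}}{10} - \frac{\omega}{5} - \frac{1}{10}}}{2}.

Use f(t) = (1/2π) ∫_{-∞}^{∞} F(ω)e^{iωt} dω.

f(t) = 5 e^{- \frac{5 t^{2}}{2}} \sin{\left(t \right)}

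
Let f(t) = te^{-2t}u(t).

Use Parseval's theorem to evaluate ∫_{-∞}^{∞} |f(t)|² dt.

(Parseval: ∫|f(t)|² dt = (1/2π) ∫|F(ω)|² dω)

∫|f(t)|² dt = \frac{1}{32}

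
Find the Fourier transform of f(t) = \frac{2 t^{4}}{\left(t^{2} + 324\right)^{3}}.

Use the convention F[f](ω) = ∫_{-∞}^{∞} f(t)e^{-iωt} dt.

F(ω) = \frac{\pi \left(108 \omega^{2} - 30 \left|{\omega}\right| + 1\right) e^{- 18 \left|{\omega}\right|}}{24}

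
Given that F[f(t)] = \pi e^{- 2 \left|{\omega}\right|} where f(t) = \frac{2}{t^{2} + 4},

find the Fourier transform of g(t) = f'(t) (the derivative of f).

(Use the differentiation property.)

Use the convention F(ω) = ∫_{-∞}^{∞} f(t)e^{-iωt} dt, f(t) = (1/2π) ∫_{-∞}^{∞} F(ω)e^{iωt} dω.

F[g](ω) = i \pi \omega e^{- 2 \left|{\omega}\right|}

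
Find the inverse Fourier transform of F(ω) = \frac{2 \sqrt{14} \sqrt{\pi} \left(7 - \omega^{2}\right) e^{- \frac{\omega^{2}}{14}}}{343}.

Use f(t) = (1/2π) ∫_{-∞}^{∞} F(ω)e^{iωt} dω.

f(t) = 2 t^{2} e^{- \frac{7 t^{2}}{2}}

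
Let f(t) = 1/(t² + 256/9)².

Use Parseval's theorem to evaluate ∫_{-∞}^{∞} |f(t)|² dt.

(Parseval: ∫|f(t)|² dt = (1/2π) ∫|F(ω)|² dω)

∫|f(t)|² dt = \frac{10935 \pi}{4294967296}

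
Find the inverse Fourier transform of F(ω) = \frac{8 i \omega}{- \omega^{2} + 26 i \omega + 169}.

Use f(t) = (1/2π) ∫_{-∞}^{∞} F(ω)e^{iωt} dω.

f(t) = 8 \left(1 - 13 t\right) e^{- 13 t} u\left(t\right)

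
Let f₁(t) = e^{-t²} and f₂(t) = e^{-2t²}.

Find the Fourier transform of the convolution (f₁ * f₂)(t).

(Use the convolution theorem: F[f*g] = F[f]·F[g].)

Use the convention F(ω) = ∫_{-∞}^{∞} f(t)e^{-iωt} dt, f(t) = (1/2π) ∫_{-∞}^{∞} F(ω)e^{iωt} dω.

F[f₁*f₂](ω) = \frac{\sqrt{2} \pi e^{- \frac{3 \omega^{2}}{8}}}{2}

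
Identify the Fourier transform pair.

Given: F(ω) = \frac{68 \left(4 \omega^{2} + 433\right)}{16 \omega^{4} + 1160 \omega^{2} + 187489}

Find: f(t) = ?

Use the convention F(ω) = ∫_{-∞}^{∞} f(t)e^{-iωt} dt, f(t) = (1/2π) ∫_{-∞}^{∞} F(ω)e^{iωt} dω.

f(t) = e^{- \frac{17 \left|{t}\right|}{2}} \cos{\left(6 t \right)}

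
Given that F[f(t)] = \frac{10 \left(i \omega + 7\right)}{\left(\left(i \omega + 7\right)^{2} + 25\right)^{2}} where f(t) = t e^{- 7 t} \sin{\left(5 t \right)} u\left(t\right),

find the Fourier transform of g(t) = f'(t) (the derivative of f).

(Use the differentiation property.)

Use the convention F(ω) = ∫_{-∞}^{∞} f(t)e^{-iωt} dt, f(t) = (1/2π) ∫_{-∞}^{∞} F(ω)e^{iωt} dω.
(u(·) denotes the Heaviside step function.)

F[g](ω) = \frac{10 i \omega \left(i \omega + 7\right)}{\left(\left(i \omega + 7\right)^{2} + 25\right)^{2}}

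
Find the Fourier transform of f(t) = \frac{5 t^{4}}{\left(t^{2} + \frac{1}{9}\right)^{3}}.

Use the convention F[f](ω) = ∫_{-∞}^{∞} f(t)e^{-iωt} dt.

F(ω) = \frac{5 \pi \left(\omega^{2} - 15 \left|{\omega}\right| + 27\right) e^{- \frac{\left|{\omega}\right|}{3}}}{24}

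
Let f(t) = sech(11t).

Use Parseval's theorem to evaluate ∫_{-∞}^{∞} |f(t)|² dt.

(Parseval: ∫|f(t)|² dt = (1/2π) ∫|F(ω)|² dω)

∫|f(t)|² dt = \frac{2}{11}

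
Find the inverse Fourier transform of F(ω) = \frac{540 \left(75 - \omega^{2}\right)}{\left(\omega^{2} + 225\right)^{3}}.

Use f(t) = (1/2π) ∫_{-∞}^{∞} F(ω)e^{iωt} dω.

f(t) = 3 t^{2} e^{- 15 \left|{t}\right|}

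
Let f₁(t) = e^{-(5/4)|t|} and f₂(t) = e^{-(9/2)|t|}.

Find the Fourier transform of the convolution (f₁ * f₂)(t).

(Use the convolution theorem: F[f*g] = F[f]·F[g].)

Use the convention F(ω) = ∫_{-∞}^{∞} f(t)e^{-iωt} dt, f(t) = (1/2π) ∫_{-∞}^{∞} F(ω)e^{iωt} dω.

F[f₁*f₂](ω) = \frac{1440}{64 \omega^{4} + 1396 \omega^{2} + 2025}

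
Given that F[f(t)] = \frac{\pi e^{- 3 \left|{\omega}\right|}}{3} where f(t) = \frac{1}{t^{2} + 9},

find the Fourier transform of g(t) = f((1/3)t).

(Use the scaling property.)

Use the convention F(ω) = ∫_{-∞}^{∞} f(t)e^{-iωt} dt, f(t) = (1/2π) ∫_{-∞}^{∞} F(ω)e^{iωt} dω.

F[g](ω) = \pi e^{- 9 \left|{\omega}\right|}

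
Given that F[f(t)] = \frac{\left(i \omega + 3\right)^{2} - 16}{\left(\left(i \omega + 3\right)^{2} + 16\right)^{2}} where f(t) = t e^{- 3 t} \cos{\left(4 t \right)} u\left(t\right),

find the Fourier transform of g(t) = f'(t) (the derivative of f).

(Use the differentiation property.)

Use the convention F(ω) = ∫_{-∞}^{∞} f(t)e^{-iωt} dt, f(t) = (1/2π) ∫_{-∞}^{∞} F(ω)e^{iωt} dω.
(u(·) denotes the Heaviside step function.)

F[g](ω) = \frac{i \omega \left(\left(i \omega + 3\right)^{2} - 16\right)}{\left(\left(i \omega + 3\right)^{2} + 16\right)^{2}}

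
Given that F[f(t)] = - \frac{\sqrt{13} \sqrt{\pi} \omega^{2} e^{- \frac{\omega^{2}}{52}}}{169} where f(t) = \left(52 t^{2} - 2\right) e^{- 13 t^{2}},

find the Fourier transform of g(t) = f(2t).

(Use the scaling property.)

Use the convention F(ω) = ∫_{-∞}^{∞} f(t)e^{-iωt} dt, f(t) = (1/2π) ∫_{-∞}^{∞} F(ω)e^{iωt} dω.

F[g](ω) = - \frac{\sqrt{13} \sqrt{\pi} \omega^{2} e^{- \frac{\omega^{2}}{208}}}{1352}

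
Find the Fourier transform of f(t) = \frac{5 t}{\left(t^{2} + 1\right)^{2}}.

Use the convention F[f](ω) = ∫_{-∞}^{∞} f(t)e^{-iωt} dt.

F(ω) = - \frac{5 i \pi \omega e^{- \left|{\omega}\right|}}{2}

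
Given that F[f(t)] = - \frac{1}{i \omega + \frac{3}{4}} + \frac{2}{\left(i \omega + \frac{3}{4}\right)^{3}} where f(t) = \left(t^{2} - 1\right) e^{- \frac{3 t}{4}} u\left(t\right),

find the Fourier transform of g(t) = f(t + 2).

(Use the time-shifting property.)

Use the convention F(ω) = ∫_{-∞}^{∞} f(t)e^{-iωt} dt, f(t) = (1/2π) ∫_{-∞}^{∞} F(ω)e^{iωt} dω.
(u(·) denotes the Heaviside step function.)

F[g](ω) = \frac{4 \left(128 i \omega - \left(4 i \omega + 3\right)^{3} + 96\right) e^{2 i \omega}}{\left(4 i \omega + 3\right)^{4}}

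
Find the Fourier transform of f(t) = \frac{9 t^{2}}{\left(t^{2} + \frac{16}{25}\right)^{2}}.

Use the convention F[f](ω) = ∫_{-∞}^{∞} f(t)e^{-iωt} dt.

F(ω) = \frac{9 \pi \left(5 - 4 \left|{\omega}\right|\right) e^{- \frac{4 \left|{\omega}\right|}{5}}}{8}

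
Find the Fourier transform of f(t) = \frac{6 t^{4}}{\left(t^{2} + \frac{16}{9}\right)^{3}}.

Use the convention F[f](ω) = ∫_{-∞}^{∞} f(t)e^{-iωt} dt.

F(ω) = \frac{\pi \left(16 \omega^{2} - 60 \left|{\omega}\right| + 27\right) e^{- \frac{4 \left|{\omega}\right|}{3}}}{16}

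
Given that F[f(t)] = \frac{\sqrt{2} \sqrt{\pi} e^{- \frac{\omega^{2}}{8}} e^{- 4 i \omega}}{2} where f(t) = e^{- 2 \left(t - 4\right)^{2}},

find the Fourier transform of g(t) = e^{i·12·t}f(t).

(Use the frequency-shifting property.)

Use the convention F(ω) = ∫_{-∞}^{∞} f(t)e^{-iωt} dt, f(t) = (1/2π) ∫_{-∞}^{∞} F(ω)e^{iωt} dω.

F[g](ω) = \frac{\sqrt{2} \sqrt{\pi} e^{- \frac{\left(\omega - 12\right) \left(\omega - 12 + 32 i\right)}{8}}}{2}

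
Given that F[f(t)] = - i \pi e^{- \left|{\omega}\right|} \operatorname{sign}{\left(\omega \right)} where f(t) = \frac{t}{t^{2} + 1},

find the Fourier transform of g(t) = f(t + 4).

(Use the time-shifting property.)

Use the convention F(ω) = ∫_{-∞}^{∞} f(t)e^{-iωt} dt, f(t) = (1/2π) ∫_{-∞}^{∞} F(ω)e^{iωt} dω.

F[g](ω) = - i \pi e^{4 i \omega} e^{- \left|{\omega}\right|} \operatorname{sign}{\left(\omega \right)}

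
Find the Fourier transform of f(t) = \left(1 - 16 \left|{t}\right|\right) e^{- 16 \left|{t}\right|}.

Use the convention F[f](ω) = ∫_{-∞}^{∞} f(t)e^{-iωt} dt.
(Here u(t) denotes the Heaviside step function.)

F(ω) = \frac{64 \omega^{2}}{\left(\omega^{2} + 256\right)^{2}}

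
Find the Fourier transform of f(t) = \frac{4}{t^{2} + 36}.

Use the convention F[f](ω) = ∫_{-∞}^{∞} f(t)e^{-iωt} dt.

F(ω) = \frac{2 \pi e^{- 6 \left|{\omega}\right|}}{3}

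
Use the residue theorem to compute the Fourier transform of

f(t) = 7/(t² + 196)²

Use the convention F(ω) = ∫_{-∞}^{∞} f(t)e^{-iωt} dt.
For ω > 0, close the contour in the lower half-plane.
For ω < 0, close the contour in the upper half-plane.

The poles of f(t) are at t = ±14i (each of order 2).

Let g(z) = f(z)e^{-iωz}; for large |z| the factor e^{-iωz} decays in the lower half-plane when ω > 0 and in the upper half-plane when ω < 0.

Case ω > 0 (lower half-plane, clockwise contour ⇒ F(ω) = -2πi·ΣRes):
  Res_{z = - 14 i} g(z) = \frac{i \left(14 \omega + 1\right) e^{- 14 \omega}}{1568} (pole of order 2)
  F(ω) = -2πi·ΣRes = \frac{\pi \left(14 \omega + 1\right) e^{- 14 \omega}}{784}

Case ω < 0 (upper half-plane, counterclockwise contour ⇒ F(ω) = +2πi·ΣRes):
  Res_{z = 14 i} g(z) = \frac{i \left(14 \omega - 1\right) e^{14 \omega}}{1568} (pole of order 2)
  F(ω) = 2πi·ΣRes = \frac{\pi \left(1 - 14 \omega\right) e^{14 \omega}}{784}

Both cases combine into a single formula in |ω|:

F(ω) = \frac{\pi \left(14 \left|{\omega}\right| + 1\right) e^{- 14 \left|{\omega}\right|}}{784}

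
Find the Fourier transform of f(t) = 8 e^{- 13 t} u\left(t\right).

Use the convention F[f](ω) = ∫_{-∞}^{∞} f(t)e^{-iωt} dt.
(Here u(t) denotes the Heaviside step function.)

F(ω) = \frac{8}{i \omega + 13}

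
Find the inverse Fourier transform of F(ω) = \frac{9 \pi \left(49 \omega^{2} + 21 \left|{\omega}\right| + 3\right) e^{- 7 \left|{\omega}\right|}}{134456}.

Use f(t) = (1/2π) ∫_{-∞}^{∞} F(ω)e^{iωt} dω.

f(t) = \frac{9}{\left(t^{2} + 49\right)^{3}}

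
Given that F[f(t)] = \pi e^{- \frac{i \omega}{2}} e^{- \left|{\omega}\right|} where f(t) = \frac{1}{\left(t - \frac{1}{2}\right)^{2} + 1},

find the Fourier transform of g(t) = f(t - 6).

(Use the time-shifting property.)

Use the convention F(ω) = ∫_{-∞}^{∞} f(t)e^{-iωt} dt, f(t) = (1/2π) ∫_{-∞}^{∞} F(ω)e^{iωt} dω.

F[g](ω) = \pi e^{- \frac{13 i \omega}{2} - \left|{\omega}\right|}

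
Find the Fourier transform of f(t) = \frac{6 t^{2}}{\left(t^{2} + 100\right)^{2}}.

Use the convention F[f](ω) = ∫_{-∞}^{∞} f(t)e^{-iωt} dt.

F(ω) = \frac{3 \pi \left(1 - 10 \left|{\omega}\right|\right) e^{- 10 \left|{\omega}\right|}}{10}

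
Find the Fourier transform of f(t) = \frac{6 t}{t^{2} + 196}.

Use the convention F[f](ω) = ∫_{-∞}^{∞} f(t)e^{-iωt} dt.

F(ω) = - 6 i \pi e^{- 14 \left|{\omega}\right|} \operatorname{sign}{\left(\omega \right)}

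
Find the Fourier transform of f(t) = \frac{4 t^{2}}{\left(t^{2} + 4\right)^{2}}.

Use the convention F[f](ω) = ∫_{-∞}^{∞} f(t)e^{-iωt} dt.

F(ω) = \pi \left(1 - 2 \left|{\omega}\right|\right) e^{- 2 \left|{\omega}\right|}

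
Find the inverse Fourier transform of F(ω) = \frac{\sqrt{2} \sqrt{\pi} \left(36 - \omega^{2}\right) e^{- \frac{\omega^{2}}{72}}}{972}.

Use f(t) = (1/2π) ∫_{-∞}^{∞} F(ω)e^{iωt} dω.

f(t) = 8 t^{2} e^{- 18 t^{2}}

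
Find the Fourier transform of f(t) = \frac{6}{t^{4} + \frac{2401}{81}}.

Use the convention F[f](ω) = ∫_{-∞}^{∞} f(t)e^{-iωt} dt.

F(ω) = \frac{162 \pi e^{- \frac{7 \sqrt{2} \left|{\omega}\right|}{6}} \sin{\left(\frac{7 \sqrt{2} \left|{\omega}\right|}{6} + \frac{\pi}{4} \right)}}{343}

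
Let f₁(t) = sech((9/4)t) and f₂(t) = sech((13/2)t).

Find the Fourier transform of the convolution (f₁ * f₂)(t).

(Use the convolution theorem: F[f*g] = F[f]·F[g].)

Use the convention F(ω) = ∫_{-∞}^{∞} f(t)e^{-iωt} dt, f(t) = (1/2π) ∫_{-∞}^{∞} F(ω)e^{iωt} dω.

F[f₁*f₂](ω) = \frac{8 \pi^{2}}{117 \cosh{\left(\frac{\pi \omega}{13} \right)} \cosh{\left(\frac{2 \pi \omega}{9} \right)}}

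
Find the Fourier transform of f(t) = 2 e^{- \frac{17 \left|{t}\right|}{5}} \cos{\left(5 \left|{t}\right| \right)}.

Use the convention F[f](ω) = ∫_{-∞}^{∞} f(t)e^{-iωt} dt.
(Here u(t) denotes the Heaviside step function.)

F(ω) = \frac{340 \left(25 \omega^{2} + 914\right)}{625 \omega^{4} - 16800 \omega^{2} + 835396}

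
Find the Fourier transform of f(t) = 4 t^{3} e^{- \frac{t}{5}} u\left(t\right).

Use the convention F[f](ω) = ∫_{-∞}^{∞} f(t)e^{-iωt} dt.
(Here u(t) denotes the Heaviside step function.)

F(ω) = \frac{15000}{\left(5 i \omega + 1\right)^{4}}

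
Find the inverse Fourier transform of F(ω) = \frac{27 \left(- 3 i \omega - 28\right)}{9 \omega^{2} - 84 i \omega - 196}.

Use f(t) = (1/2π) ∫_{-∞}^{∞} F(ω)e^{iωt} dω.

f(t) = 9 \left(\frac{14 t}{3} + 1\right) e^{- \frac{14 t}{3}} u\left(t\right)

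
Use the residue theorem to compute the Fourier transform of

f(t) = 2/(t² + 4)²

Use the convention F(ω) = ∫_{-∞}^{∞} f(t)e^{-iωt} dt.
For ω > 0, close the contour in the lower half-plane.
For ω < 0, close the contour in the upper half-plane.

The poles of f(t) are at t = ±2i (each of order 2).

Let g(z) = f(z)e^{-iωz}; for large |z| the factor e^{-iωz} decays in the lower half-plane when ω > 0 and in the upper half-plane when ω < 0.

Case ω > 0 (lower half-plane, clockwise contour ⇒ F(ω) = -2πi·ΣRes):
  Res_{z = - 2 i} g(z) = \frac{i \left(2 \omega + 1\right) e^{- 2 \omega}}{16} (pole of order 2)
  F(ω) = -2πi·ΣRes = \frac{\pi \left(2 \omega + 1\right) e^{- 2 \omega}}{8}

Case ω < 0 (upper half-plane, counterclockwise contour ⇒ F(ω) = +2πi·ΣRes):
  Res_{z = 2 i} g(z) = \frac{i \left(2 \omega - 1\right) e^{2 \omega}}{16} (pole of order 2)
  F(ω) = 2πi·ΣRes = \frac{\pi \left(1 - 2 \omega\right) e^{2 \omega}}{8}

Both cases combine into a single formula in |ω|:

F(ω) = \frac{\pi \left(2 \left|{\omega}\right| + 1\right) e^{- 2 \left|{\omega}\right|}}{8}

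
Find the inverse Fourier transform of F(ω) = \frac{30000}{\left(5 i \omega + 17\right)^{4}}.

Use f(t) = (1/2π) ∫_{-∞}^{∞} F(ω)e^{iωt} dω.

f(t) = 8 t^{3} e^{- \frac{17 t}{5}} u\left(t\right)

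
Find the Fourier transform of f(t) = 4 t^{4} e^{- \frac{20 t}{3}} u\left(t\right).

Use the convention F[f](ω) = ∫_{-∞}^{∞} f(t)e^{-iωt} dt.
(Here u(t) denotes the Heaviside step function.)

F(ω) = \frac{23328}{\left(3 i \omega + 20\right)^{5}}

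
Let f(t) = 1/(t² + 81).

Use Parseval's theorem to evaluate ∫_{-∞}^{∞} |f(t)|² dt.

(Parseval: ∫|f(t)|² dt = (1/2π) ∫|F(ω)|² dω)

∫|f(t)|² dt = \frac{\pi}{1458}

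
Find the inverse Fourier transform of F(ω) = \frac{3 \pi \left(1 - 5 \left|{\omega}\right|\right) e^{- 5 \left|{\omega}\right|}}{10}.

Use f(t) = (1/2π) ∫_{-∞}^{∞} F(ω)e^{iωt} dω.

f(t) = \frac{3 t^{2}}{\left(t^{2} + 25\right)^{2}}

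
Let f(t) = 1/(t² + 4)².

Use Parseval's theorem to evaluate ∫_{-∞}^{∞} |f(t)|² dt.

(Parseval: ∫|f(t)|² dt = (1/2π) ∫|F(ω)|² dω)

∫|f(t)|² dt = \frac{5 \pi}{2048}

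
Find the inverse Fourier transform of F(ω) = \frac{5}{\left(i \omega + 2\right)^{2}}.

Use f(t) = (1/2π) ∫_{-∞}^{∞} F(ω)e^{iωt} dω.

f(t) = 5 t e^{- 2 t} u\left(t\right)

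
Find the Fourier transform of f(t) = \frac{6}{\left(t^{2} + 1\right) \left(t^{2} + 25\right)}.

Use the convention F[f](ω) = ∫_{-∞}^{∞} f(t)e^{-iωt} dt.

F(ω) = \frac{\pi e^{- \left|{\omega}\right|}}{4} - \frac{\pi e^{- 5 \left|{\omega}\right|}}{20}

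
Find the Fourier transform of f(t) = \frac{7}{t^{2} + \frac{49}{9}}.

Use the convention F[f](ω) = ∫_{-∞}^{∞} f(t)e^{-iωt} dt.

F(ω) = 3 \pi e^{- \frac{7 \left|{\omega}\right|}{3}}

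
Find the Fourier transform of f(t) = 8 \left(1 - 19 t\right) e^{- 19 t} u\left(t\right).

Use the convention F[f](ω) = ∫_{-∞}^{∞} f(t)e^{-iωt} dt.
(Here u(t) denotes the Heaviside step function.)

F(ω) = \frac{8 i \omega}{- \omega^{2} + 38 i \omega + 361}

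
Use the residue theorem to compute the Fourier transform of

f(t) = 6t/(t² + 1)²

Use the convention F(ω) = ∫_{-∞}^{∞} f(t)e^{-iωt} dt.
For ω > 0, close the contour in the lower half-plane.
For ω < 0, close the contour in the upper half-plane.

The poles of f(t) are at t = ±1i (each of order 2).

Let g(z) = f(z)e^{-iωz}; for large |z| the factor e^{-iωz} decays in the lower half-plane when ω > 0 and in the upper half-plane when ω < 0.

Case ω > 0 (lower half-plane, clockwise contour ⇒ F(ω) = -2πi·ΣRes):
  Res_{z = - i} g(z) = \frac{3 \omega e^{- \omega}}{2} (pole of order 2)
  F(ω) = -2πi·ΣRes = - 3 i \pi \omega e^{- \omega}

Case ω < 0 (upper half-plane, counterclockwise contour ⇒ F(ω) = +2πi·ΣRes):
  Res_{z = i} g(z) = - \frac{3 \omega e^{\omega}}{2} (pole of order 2)
  F(ω) = 2πi·ΣRes = - 3 i \pi \omega e^{\omega}

Both cases combine into a single formula in |ω|:

F(ω) = - 3 i \pi \omega e^{- \left|{\omega}\right|}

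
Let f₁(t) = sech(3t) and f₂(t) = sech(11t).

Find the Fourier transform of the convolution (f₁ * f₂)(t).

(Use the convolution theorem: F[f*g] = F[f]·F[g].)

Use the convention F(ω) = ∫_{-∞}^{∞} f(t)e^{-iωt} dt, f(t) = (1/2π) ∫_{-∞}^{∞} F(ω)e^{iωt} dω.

F[f₁*f₂](ω) = \frac{\pi^{2}}{33 \cosh{\left(\frac{\pi \omega}{22} \right)} \cosh{\left(\frac{\pi \omega}{6} \right)}}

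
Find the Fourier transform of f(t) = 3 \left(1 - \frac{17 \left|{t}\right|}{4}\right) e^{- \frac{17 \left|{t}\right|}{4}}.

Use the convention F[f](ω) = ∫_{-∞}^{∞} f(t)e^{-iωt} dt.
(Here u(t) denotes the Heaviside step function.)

F(ω) = \frac{13056 \omega^{2}}{\left(16 \omega^{2} + 289\right)^{2}}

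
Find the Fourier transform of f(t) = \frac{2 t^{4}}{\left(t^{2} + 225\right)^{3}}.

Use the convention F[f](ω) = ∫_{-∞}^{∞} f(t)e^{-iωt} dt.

F(ω) = \frac{\pi \left(75 \omega^{2} - 25 \left|{\omega}\right| + 1\right) e^{- 15 \left|{\omega}\right|}}{20}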